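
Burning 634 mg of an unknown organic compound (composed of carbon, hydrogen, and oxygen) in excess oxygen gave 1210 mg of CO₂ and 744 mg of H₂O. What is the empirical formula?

C2H6O

mol C = 1.21 g CO₂ ÷ 44.009 g/mol = 0.02749 mol
mol H = 2 × 0.744 g H₂O ÷ 18.015 g/mol = 0.08260 mol
mass O = 0.634 − (0.3302 + 0.08326) = 0.2205 g → mol O = 0.2205 ÷ 15.999 = 0.01378 mol
Divide by the smallest (0.01378 mol): C 1.995, H 5.993, O 1.000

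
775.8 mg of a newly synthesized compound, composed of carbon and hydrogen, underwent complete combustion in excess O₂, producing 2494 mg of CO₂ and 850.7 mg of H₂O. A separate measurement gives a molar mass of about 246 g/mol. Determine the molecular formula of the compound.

C18H30

mol C = 2.494 g CO₂ ÷ 44.009 g/mol = 0.056670 mol
mol H = 2 × 0.8507 g H₂O ÷ 18.015 g/mol = 0.094444 mol
Divide by the smallest (0.056670 mol): C 1.000, H 1.667
Multiplying each by 3 gives whole numbers: C 3.00, H 5.00
Empirical formula: C3H5
Empirical-formula mass = 41.07 g/mol; 246 ÷ 41.07 ≈ 6, so the molecular formula is C18H30.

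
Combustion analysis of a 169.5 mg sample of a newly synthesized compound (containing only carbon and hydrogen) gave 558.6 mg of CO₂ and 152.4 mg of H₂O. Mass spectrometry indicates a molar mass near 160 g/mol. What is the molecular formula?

mol C = 0.5586 g CO₂ ÷ 44.009 g/mol = 0.012693 mol
mol H = 2 × 0.1524 g H₂O ÷ 18.015 g/mol = 0.016919 mol
Divide by the smallest (0.012693 mol): C 1.000, H 1.333
Multiplying each by 3 gives whole numbers: C 3.00, H 4.00
Empirical formula: C3H4
Empirical-formula mass = 40.06 g/mol; 160 ÷ 40.06 ≈ 4, so the molecular formula is C12H16.

C12H16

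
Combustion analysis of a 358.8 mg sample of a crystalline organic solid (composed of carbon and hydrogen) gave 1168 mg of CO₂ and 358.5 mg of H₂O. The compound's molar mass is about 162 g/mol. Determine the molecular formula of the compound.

mol C = 1.168 g CO₂ ÷ 44.009 g/mol = 0.026540 mol
mol H = 2 × 0.3585 g H₂O ÷ 18.015 g/mol = 0.039800 mol
Divide by the smallest (0.026540 mol): C 1.000, H 1.500
Multiplying each by 2 gives whole numbers: C 2.00, H 3.00
Empirical formula: C2H3
Empirical-formula mass = 27.05 g/mol; 162 ÷ 27.05 ≈ 6, so the molecular formula is C12H18.

C12H18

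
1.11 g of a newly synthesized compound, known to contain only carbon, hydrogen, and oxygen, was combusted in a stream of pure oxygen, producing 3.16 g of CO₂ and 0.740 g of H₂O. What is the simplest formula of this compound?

C7H8O

mol C = 3.16 g CO₂ ÷ 44.009 g/mol = 0.07180 mol
mol H = 2 × 0.740 g H₂O ÷ 18.015 g/mol = 0.08215 mol
mass O = 1.11 − (0.8624 + 0.08281) = 0.1648 g → mol O = 0.1648 ÷ 15.999 = 0.01030 mol
Divide by the smallest (0.01030 mol): C 6.973, H 7.978, O 1.000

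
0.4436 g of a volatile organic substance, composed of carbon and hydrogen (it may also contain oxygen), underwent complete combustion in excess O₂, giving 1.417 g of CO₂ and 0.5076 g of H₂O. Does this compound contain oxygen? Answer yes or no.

no

mol C = 1.417 g CO₂ ÷ 44.009 g/mol = 0.032198 mol
mol H = 2 × 0.5076 g H₂O ÷ 18.015 g/mol = 0.056353 mol
C and H together account for 0.44353 g — essentially the entire 0.4436 g sample — so the compound contains no oxygen.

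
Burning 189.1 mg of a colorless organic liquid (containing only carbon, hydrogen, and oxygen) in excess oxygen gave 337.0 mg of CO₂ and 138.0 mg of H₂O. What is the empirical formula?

C3H6O2

mol C = 0.3370 g CO₂ ÷ 44.009 g/mol = 0.0076575 mol
mol H = 2 × 0.1380 g H₂O ÷ 18.015 g/mol = 0.015321 mol
mass O = 0.1891 − (0.091975 + 0.015443) = 0.081682 g → mol O = 0.081682 ÷ 15.999 = 0.0051055 mol
Divide by the smallest (0.0051055 mol): C 1.500, H 3.001, O 1.000
Multiplying each by 2 gives whole numbers: C 3.00, H 6.00, O 2.00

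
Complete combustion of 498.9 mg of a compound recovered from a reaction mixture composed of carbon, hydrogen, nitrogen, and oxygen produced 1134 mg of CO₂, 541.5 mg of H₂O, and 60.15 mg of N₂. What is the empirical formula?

C6H14NO

mol C = 1.134 g CO₂ ÷ 44.009 g/mol = 0.025767 mol
mol H = 2 × 0.5415 g H₂O ÷ 18.015 g/mol = 0.060117 mol
mol N = 2 × 0.06015 g N₂ ÷ 28.014 g/mol = 0.0042943 mol
mass O = 0.4989 − (0.30949 + 0.060598 + 0.060150) = 0.068660 g → mol O = 0.068660 ÷ 15.999 = 0.0042915 mol
Divide by the smallest (0.0042915 mol): C 6.004, H 14.008, N 1.001, O 1.000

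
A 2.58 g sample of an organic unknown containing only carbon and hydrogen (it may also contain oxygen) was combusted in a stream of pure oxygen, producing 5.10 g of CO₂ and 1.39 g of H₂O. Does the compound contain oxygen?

yes

mol C = 5.10 g CO₂ ÷ 44.009 g/mol = 0.1159 mol
mol H = 2 × 1.39 g H₂O ÷ 18.015 g/mol = 0.1543 mol
C and H account for only 1.547 g of the 2.58 g sample; the remaining 1.033 g must be oxygen.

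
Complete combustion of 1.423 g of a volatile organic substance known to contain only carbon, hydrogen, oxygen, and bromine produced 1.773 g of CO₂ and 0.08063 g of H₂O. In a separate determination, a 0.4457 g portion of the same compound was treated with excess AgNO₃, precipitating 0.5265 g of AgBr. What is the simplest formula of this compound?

C9H2Br2O3

mol C = 1.773 g CO₂ ÷ 44.009 g/mol = 0.040287 mol
mol H = 2 × 0.08063 g H₂O ÷ 18.015 g/mol = 0.0089514 mol
From the AgBr data: mol Br per gram of compound = (0.5265 ÷ 187.772) ÷ 0.4457 = 0.0062911 mol/g, so in the 1.423 g combustion sample mol Br = 0.0089522 mol
mass O = 1.423 − (0.48389 + 0.0090230 + 0.71532) = 0.21477 g → mol O = 0.21477 ÷ 15.999 = 0.013424 mol
Divide by the smallest (0.0089514 mol): C 4.501, H 1.000, Br 1.000, O 1.500
Multiplying each by 2 gives whole numbers: C 9.00, H 2.00, Br 2.00, O 3.00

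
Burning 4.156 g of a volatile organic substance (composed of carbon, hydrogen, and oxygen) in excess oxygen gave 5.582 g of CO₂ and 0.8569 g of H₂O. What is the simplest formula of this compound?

C4H3O5

mol C = 5.582 g CO₂ ÷ 44.009 g/mol = 0.12684 mol
mol H = 2 × 0.8569 g H₂O ÷ 18.015 g/mol = 0.095132 mol
mass O = 4.156 − (1.5234 + 0.095893) = 2.5367 g → mol O = 2.5367 ÷ 15.999 = 0.15855 mol
Divide by the smallest (0.095132 mol): C 1.333, H 1.000, O 1.667
Multiplying each by 3 gives whole numbers: C 4.00, H 3.00, O 5.00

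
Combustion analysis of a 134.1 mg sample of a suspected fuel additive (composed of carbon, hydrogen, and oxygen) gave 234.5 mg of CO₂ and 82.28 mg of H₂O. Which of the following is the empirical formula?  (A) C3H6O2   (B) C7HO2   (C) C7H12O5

(C) C7H12O5

mol C = 0.2345 g CO₂ ÷ 44.009 g/mol = 0.0053285 mol
mol H = 2 × 0.08228 g H₂O ÷ 18.015 g/mol = 0.0091346 mol
mass O = 0.1341 − (0.064000 + 0.0092077) = 0.060892 g → mol O = 0.060892 ÷ 15.999 = 0.0038060 mol
Divide by the smallest (0.0038060 mol): C 1.400, H 2.400, O 1.000
Multiplying each by 5 gives whole numbers: C 7.00, H 12.00, O 5.00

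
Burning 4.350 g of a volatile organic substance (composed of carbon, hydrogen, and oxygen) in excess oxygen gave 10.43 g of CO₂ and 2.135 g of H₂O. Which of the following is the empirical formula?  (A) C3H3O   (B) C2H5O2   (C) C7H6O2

(A) C3H3O

mol C = 10.43 g CO₂ ÷ 44.009 g/mol = 0.23700 mol
mol H = 2 × 2.135 g H₂O ÷ 18.015 g/mol = 0.23702 mol
mass O = 4.350 − (2.8466 + 0.23892) = 1.2645 g → mol O = 1.2645 ÷ 15.999 = 0.079037 mol
Divide by the smallest (0.079037 mol): C 2.999, H 2.999, O 1.000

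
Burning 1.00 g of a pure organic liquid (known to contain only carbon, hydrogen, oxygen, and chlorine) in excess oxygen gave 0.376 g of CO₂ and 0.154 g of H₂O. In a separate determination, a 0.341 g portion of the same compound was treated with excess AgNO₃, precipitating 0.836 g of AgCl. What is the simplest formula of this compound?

mol C = 0.376 g CO₂ ÷ 44.009 g/mol = 0.008544 mol
mol H = 2 × 0.154 g H₂O ÷ 18.015 g/mol = 0.01710 mol
From the AgCl data: mol Cl per gram of compound = (0.836 ÷ 143.318) ÷ 0.341 = 0.01711 mol/g, so in the 1.00 g combustion sample mol Cl = 0.01711 mol
mass O = 1.00 − (0.1026 + 0.01723 + 0.6064) = 0.2737 g → mol O = 0.2737 ÷ 15.999 = 0.01711 mol
Divide by the smallest (0.008544 mol): C 1.000, H 2.001, Cl 2.002, O 2.003

CH2Cl2O2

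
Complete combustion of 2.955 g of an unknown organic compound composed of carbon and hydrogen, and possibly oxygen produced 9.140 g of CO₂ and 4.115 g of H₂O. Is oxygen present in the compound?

mol C = 9.140 g CO₂ ÷ 44.009 g/mol = 0.20768 mol
mol H = 2 × 4.115 g H₂O ÷ 18.015 g/mol = 0.45684 mol
C and H together account for 2.9550 g — essentially the entire 2.955 g sample — so the compound contains no oxygen.

no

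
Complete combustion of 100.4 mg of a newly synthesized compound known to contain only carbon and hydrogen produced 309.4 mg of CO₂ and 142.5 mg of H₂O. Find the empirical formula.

mol C = 0.3094 g CO₂ ÷ 44.009 g/mol = 0.0070304 mol
mol H = 2 × 0.1425 g H₂O ÷ 18.015 g/mol = 0.015820 mol
Divide by the smallest (0.0070304 mol): C 1.000, H 2.250
Multiplying each by 4 gives whole numbers: C 4.00, H 9.00

C4H9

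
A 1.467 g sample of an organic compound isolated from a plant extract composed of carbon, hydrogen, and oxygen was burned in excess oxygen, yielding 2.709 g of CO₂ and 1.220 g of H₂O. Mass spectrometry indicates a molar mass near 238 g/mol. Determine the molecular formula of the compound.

C10H22O6

mol C = 2.709 g CO₂ ÷ 44.009 g/mol = 0.061556 mol
mol H = 2 × 1.220 g H₂O ÷ 18.015 g/mol = 0.13544 mol
mass O = 1.467 − (0.73934 + 0.13653) = 0.59113 g → mol O = 0.59113 ÷ 15.999 = 0.036948 mol
Divide by the smallest (0.036948 mol): C 1.666, H 3.666, O 1.000
Multiplying each by 3 gives whole numbers: C 5.00, H 11.00, O 3.00
Empirical formula: C5H11O3
Empirical-formula mass = 119.14 g/mol; 238 ÷ 119.14 ≈ 2, so the molecular formula is C10H22O6.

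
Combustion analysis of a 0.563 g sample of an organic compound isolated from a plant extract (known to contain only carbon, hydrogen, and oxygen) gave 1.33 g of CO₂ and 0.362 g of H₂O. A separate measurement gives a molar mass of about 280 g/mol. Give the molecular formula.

C15H20O5

mol C = 1.33 g CO₂ ÷ 44.009 g/mol = 0.03022 mol
mol H = 2 × 0.362 g H₂O ÷ 18.015 g/mol = 0.04019 mol
mass O = 0.563 − (0.3630 + 0.04051) = 0.1595 g → mol O = 0.1595 ÷ 15.999 = 0.009970 mol
Divide by the smallest (0.009970 mol): C 3.031, H 4.031, O 1.000
Empirical formula: C3H4O
Empirical-formula mass = 56.06 g/mol; 280 ÷ 56.06 ≈ 5, so the molecular formula is C15H20O5.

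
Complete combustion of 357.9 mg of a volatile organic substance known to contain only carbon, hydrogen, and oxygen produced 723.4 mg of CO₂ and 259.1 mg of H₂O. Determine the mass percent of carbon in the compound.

mol C = 0.7234 g CO₂ ÷ 44.009 g/mol = 0.016438 mol
mol H = 2 × 0.2591 g H₂O ÷ 18.015 g/mol = 0.028765 mol
mass O = 0.3579 − (0.19743 + 0.028995) = 0.13147 g → mol O = 0.13147 ÷ 15.999 = 0.0082176 mol
mass % C = 0.19743 g ÷ 0.3579 g × 100%

55.16%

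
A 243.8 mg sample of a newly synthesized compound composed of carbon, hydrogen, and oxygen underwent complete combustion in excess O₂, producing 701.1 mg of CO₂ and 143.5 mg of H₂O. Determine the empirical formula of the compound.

mol C = 0.7011 g CO₂ ÷ 44.009 g/mol = 0.015931 mol
mol H = 2 × 0.1435 g H₂O ÷ 18.015 g/mol = 0.015931 mol
mass O = 0.2438 − (0.19135 + 0.016059) = 0.036396 g → mol O = 0.036396 ÷ 15.999 = 0.0022749 mol
Divide by the smallest (0.0022749 mol): C 7.003, H 7.003, O 1.000

C7H7O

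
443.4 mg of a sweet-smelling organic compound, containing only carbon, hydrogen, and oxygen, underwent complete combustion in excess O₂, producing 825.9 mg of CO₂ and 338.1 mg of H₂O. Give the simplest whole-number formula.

mol C = 0.8259 g CO₂ ÷ 44.009 g/mol = 0.018767 mol
mol H = 2 × 0.3381 g H₂O ÷ 18.015 g/mol = 0.037535 mol
mass O = 0.4434 − (0.22541 + 0.037836) = 0.18016 g → mol O = 0.18016 ÷ 15.999 = 0.011261 mol
Divide by the smallest (0.011261 mol): C 1.667, H 3.333, O 1.000
Multiplying each by 3 gives whole numbers: C 5.00, H 10.00, O 3.00

C5H10O3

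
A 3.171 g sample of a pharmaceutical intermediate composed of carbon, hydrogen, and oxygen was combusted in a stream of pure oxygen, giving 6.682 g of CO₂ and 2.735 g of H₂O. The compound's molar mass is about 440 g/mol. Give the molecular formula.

mol C = 6.682 g CO₂ ÷ 44.009 g/mol = 0.15183 mol
mol H = 2 × 2.735 g H₂O ÷ 18.015 g/mol = 0.30364 mol
mass O = 3.171 − (1.8237 + 0.30606) = 1.0413 g → mol O = 1.0413 ÷ 15.999 = 0.065084 mol
Divide by the smallest (0.065084 mol): C 2.333, H 4.665, O 1.000
Multiplying each by 3 gives whole numbers: C 7.00, H 14.00, O 3.00
Empirical formula: C7H14O3
Empirical-formula mass = 146.19 g/mol; 440 ÷ 146.19 ≈ 3, so the molecular formula is C21H42O9.

C21H42O9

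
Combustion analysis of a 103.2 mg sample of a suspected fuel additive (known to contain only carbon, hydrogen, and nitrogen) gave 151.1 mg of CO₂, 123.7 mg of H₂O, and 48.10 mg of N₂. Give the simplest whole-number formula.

mol C = 0.1511 g CO₂ ÷ 44.009 g/mol = 0.0034334 mol
mol H = 2 × 0.1237 g H₂O ÷ 18.015 g/mol = 0.013733 mol
mol N = 2 × 0.04810 g N₂ ÷ 28.014 g/mol = 0.0034340 mol
Divide by the smallest (0.0034334 mol): C 1.000, H 4.000, N 1.000

CH4N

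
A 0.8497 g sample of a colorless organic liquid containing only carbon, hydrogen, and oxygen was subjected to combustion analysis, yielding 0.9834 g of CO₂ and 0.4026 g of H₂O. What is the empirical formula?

C2H4O3

mol C = 0.9834 g CO₂ ÷ 44.009 g/mol = 0.022345 mol
mol H = 2 × 0.4026 g H₂O ÷ 18.015 g/mol = 0.044696 mol
mass O = 0.8497 − (0.26839 + 0.045054) = 0.53626 g → mol O = 0.53626 ÷ 15.999 = 0.033518 mol
Divide by the smallest (0.022345 mol): C 1.000, H 2.000, O 1.500
Multiplying each by 2 gives whole numbers: C 2.00, H 4.00, O 3.00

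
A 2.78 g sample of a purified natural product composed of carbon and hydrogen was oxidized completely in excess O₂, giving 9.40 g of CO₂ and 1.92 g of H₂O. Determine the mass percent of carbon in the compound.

92.3%

mol C = 9.40 g CO₂ ÷ 44.009 g/mol = 0.2136 mol
mol H = 2 × 1.92 g H₂O ÷ 18.015 g/mol = 0.2132 mol
mass % C = 2.565 g ÷ 2.78 g × 100%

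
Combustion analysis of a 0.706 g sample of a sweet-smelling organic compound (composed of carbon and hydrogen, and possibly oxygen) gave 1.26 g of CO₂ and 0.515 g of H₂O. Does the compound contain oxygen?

yes

mol C = 1.26 g CO₂ ÷ 44.009 g/mol = 0.02863 mol
mol H = 2 × 0.515 g H₂O ÷ 18.015 g/mol = 0.05717 mol
C and H account for only 0.4015 g of the 0.706 g sample; the remaining 0.3045 g must be oxygen.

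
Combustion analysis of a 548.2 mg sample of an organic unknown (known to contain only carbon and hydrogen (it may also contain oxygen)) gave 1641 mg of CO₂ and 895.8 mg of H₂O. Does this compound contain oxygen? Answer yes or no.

no

mol C = 1.641 g CO₂ ÷ 44.009 g/mol = 0.037288 mol
mol H = 2 × 0.8958 g H₂O ÷ 18.015 g/mol = 0.099450 mol
C and H together account for 0.54811 g — essentially the entire 0.5482 g sample — so the compound contains no oxygen.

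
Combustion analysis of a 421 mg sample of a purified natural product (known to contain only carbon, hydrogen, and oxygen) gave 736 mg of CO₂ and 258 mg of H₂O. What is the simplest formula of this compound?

mol C = 0.736 g CO₂ ÷ 44.009 g/mol = 0.01672 mol
mol H = 2 × 0.258 g H₂O ÷ 18.015 g/mol = 0.02864 mol
mass O = 0.421 − (0.2009 + 0.02887) = 0.1913 g → mol O = 0.1913 ÷ 15.999 = 0.01195 mol
Divide by the smallest (0.01195 mol): C 1.399, H 2.396, O 1.000
Multiplying each by 5 gives whole numbers: C 6.99, H 11.98, O 5.00

C7H12O5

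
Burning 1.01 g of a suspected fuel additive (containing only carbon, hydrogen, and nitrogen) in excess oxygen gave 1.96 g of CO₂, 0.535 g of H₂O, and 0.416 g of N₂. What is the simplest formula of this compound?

mol C = 1.96 g CO₂ ÷ 44.009 g/mol = 0.04454 mol
mol H = 2 × 0.535 g H₂O ÷ 18.015 g/mol = 0.05939 mol
mol N = 2 × 0.416 g N₂ ÷ 28.014 g/mol = 0.02970 mol
Divide by the smallest (0.02970 mol): C 1.500, H 2.000, N 1.000
Multiplying each by 2 gives whole numbers: C 3.00, H 4.00, N 2.00

C3H4N2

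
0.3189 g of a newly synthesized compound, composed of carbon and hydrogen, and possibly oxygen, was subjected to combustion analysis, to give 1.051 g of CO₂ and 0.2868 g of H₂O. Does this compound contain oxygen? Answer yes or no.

no

mol C = 1.051 g CO₂ ÷ 44.009 g/mol = 0.023881 mol
mol H = 2 × 0.2868 g H₂O ÷ 18.015 g/mol = 0.031840 mol
C and H together account for 0.31894 g — essentially the entire 0.3189 g sample — so the compound contains no oxygen.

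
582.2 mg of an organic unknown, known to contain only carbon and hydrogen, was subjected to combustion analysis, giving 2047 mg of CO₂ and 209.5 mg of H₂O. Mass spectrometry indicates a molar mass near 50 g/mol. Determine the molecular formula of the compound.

mol C = 2.047 g CO₂ ÷ 44.009 g/mol = 0.046513 mol
mol H = 2 × 0.2095 g H₂O ÷ 18.015 g/mol = 0.023258 mol
Divide by the smallest (0.023258 mol): C 2.000, H 1.000
Empirical formula: C2H
Empirical-formula mass = 25.03 g/mol; 50 ÷ 25.03 ≈ 2, so the molecular formula is C4H2.

C4H2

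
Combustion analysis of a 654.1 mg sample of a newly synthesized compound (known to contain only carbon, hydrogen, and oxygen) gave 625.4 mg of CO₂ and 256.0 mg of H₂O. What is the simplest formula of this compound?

CH2O2

mol C = 0.6254 g CO₂ ÷ 44.009 g/mol = 0.014211 mol
mol H = 2 × 0.2560 g H₂O ÷ 18.015 g/mol = 0.028421 mol
mass O = 0.6541 − (0.17069 + 0.028648) = 0.45477 g → mol O = 0.45477 ÷ 15.999 = 0.028425 mol
Divide by the smallest (0.014211 mol): C 1.000, H 2.000, O 2.000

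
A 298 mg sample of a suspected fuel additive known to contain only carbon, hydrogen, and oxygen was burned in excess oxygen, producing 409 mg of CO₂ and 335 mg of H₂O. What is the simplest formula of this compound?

CH4O

mol C = 0.409 g CO₂ ÷ 44.009 g/mol = 0.009294 mol
mol H = 2 × 0.335 g H₂O ÷ 18.015 g/mol = 0.03719 mol
mass O = 0.298 − (0.1116 + 0.03749) = 0.1489 g → mol O = 0.1489 ÷ 15.999 = 0.009306 mol
Divide by the smallest (0.009294 mol): C 1.000, H 4.002, O 1.001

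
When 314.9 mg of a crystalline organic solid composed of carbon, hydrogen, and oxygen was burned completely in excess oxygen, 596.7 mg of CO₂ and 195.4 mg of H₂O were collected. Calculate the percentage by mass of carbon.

51.72%

mol C = 0.5967 g CO₂ ÷ 44.009 g/mol = 0.013559 mol
mol H = 2 × 0.1954 g H₂O ÷ 18.015 g/mol = 0.021693 mol
mass O = 0.3149 − (0.16285 + 0.021867) = 0.13018 g → mol O = 0.13018 ÷ 15.999 = 0.0081368 mol
mass % C = 0.16285 g ÷ 0.3149 g × 100%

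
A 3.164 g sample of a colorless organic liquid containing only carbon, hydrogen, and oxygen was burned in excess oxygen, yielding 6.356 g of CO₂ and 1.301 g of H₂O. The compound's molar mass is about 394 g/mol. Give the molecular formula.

mol C = 6.356 g CO₂ ÷ 44.009 g/mol = 0.14443 mol
mol H = 2 × 1.301 g H₂O ÷ 18.015 g/mol = 0.14444 mol
mass O = 3.164 − (1.7347 + 0.14559) = 1.2837 g → mol O = 1.2837 ÷ 15.999 = 0.080238 mol
Divide by the smallest (0.080238 mol): C 1.800, H 1.800, O 1.000
Multiplying each by 5 gives whole numbers: C 9.00, H 9.00, O 5.00
Empirical formula: C9H9O5
Empirical-formula mass = 197.17 g/mol; 394 ÷ 197.17 ≈ 2, so the molecular formula is C18H18O10.

C18H18O10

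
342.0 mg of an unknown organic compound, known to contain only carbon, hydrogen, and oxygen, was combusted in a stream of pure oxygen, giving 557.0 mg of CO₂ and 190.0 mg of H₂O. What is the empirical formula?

mol C = 0.5570 g CO₂ ÷ 44.009 g/mol = 0.012657 mol
mol H = 2 × 0.1900 g H₂O ÷ 18.015 g/mol = 0.021094 mol
mass O = 0.3420 − (0.15202 + 0.021262) = 0.16872 g → mol O = 0.16872 ÷ 15.999 = 0.010546 mol
Divide by the smallest (0.010546 mol): C 1.200, H 2.000, O 1.000
Multiplying each by 5 gives whole numbers: C 6.00, H 10.00, O 5.00

C6H10O5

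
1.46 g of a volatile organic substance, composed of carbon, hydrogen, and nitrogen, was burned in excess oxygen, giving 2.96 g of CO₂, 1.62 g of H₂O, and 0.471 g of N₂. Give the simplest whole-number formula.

mol C = 2.96 g CO₂ ÷ 44.009 g/mol = 0.06726 mol
mol H = 2 × 1.62 g H₂O ÷ 18.015 g/mol = 0.1799 mol
mol N = 2 × 0.471 g N₂ ÷ 28.014 g/mol = 0.03363 mol
Divide by the smallest (0.03363 mol): C 2.000, H 5.349, N 1.000
Multiplying each by 3 gives whole numbers: C 6.00, H 16.05, N 3.00

C6H16N3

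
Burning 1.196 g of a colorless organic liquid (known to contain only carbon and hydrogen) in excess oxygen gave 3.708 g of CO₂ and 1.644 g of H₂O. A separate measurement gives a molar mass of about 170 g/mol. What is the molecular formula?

mol C = 3.708 g CO₂ ÷ 44.009 g/mol = 0.084255 mol
mol H = 2 × 1.644 g H₂O ÷ 18.015 g/mol = 0.18251 mol
Divide by the smallest (0.084255 mol): C 1.000, H 2.166
Multiplying each by 6 gives whole numbers: C 6.00, H 13.00
Empirical formula: C6H13
Empirical-formula mass = 85.17 g/mol; 170 ÷ 85.17 ≈ 2, so the molecular formula is C12H26.

C12H26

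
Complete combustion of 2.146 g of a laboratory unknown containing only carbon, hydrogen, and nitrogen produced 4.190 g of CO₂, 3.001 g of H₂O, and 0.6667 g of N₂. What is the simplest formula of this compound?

mol C = 4.190 g CO₂ ÷ 44.009 g/mol = 0.095208 mol
mol H = 2 × 3.001 g H₂O ÷ 18.015 g/mol = 0.33317 mol
mol N = 2 × 0.6667 g N₂ ÷ 28.014 g/mol = 0.047598 mol
Divide by the smallest (0.047598 mol): C 2.000, H 7.000, N 1.000

C2H7N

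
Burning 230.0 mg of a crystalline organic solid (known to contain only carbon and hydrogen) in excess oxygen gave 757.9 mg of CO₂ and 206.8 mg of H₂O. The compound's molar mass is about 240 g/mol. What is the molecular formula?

C18H24

mol C = 0.7579 g CO₂ ÷ 44.009 g/mol = 0.017221 mol
mol H = 2 × 0.2068 g H₂O ÷ 18.015 g/mol = 0.022959 mol
Divide by the smallest (0.017221 mol): C 1.000, H 1.333
Multiplying each by 3 gives whole numbers: C 3.00, H 4.00
Empirical formula: C3H4
Empirical-formula mass = 40.06 g/mol; 240 ÷ 40.06 ≈ 6, so the molecular formula is C18H24.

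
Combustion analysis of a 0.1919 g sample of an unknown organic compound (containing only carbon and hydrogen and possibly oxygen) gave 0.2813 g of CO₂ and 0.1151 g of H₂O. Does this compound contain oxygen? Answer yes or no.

mol C = 0.2813 g CO₂ ÷ 44.009 g/mol = 0.0063919 mol
mol H = 2 × 0.1151 g H₂O ÷ 18.015 g/mol = 0.012778 mol
C and H account for only 0.089653 g of the 0.1919 g sample; the remaining 0.10225 g must be oxygen.

yes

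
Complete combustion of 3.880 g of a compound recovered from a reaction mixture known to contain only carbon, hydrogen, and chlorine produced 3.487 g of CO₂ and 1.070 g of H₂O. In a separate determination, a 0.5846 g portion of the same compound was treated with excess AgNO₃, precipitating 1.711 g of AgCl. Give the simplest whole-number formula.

mol C = 3.487 g CO₂ ÷ 44.009 g/mol = 0.079234 mol
mol H = 2 × 1.070 g H₂O ÷ 18.015 g/mol = 0.11879 mol
From the AgCl data: mol Cl per gram of compound = (1.711 ÷ 143.318) ÷ 0.5846 = 0.020422 mol/g, so in the 3.880 g combustion sample mol Cl = 0.079236 mol
Divide by the smallest (0.079234 mol): C 1.000, H 1.499, Cl 1.000
Multiplying each by 2 gives whole numbers: C 2.00, H 3.00, Cl 2.00

C2H3Cl2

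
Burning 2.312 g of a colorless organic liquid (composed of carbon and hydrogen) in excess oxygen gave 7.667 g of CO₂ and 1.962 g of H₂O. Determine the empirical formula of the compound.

C4H5

mol C = 7.667 g CO₂ ÷ 44.009 g/mol = 0.17421 mol
mol H = 2 × 1.962 g H₂O ÷ 18.015 g/mol = 0.21782 mol
Divide by the smallest (0.17421 mol): C 1.000, H 1.250
Multiplying each by 4 gives whole numbers: C 4.00, H 5.00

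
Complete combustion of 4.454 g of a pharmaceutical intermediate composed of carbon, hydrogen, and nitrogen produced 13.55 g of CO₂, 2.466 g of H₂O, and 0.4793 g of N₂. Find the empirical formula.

C9H8N

mol C = 13.55 g CO₂ ÷ 44.009 g/mol = 0.30789 mol
mol H = 2 × 2.466 g H₂O ÷ 18.015 g/mol = 0.27377 mol
mol N = 2 × 0.4793 g N₂ ÷ 28.014 g/mol = 0.034219 mol
Divide by the smallest (0.034219 mol): C 8.998, H 8.001, N 1.000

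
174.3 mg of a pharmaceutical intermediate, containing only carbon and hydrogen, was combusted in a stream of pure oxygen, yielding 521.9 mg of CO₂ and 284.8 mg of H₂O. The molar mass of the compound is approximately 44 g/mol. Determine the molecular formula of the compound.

C3H8

mol C = 0.5219 g CO₂ ÷ 44.009 g/mol = 0.011859 mol
mol H = 2 × 0.2848 g H₂O ÷ 18.015 g/mol = 0.031618 mol
Divide by the smallest (0.011859 mol): C 1.000, H 2.666
Multiplying each by 3 gives whole numbers: C 3.00, H 8.00
Empirical formula: C3H8
Empirical-formula mass = 44.10 g/mol; 44 ÷ 44.10 ≈ 1, so the molecular formula is C3H8.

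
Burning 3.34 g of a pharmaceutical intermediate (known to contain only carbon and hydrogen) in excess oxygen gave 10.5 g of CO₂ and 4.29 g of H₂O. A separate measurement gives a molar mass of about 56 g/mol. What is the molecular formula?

mol C = 10.5 g CO₂ ÷ 44.009 g/mol = 0.2386 mol
mol H = 2 × 4.29 g H₂O ÷ 18.015 g/mol = 0.4763 mol
Divide by the smallest (0.2386 mol): C 1.000, H 1.996
Empirical formula: CH2
Empirical-formula mass = 14.03 g/mol; 56 ÷ 14.03 ≈ 4, so the molecular formula is C4H8.

C4H8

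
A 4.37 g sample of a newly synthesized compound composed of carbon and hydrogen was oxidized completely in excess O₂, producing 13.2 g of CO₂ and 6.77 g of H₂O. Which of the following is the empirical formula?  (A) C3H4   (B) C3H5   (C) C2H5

(C) C2H5

mol C = 13.2 g CO₂ ÷ 44.009 g/mol = 0.2999 mol
mol H = 2 × 6.77 g H₂O ÷ 18.015 g/mol = 0.7516 mol
Divide by the smallest (0.2999 mol): C 1.000, H 2.506
Multiplying each by 2 gives whole numbers: C 2.00, H 5.01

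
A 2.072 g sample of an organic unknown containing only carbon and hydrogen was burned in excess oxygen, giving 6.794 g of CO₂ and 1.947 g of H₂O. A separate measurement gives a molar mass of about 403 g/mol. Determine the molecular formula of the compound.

mol C = 6.794 g CO₂ ÷ 44.009 g/mol = 0.15438 mol
mol H = 2 × 1.947 g H₂O ÷ 18.015 g/mol = 0.21615 mol
Divide by the smallest (0.15438 mol): C 1.000, H 1.400
Multiplying each by 5 gives whole numbers: C 5.00, H 7.00
Empirical formula: C5H7
Empirical-formula mass = 67.11 g/mol; 403 ÷ 67.11 ≈ 6, so the molecular formula is C30H42.

C30H42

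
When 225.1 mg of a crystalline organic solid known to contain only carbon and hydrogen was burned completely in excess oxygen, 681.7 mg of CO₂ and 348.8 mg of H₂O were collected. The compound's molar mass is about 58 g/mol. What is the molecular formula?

C4H10

mol C = 0.6817 g CO₂ ÷ 44.009 g/mol = 0.015490 mol
mol H = 2 × 0.3488 g H₂O ÷ 18.015 g/mol = 0.038723 mol
Divide by the smallest (0.015490 mol): C 1.000, H 2.500
Multiplying each by 2 gives whole numbers: C 2.00, H 5.00
Empirical formula: C2H5
Empirical-formula mass = 29.06 g/mol; 58 ÷ 29.06 ≈ 2, so the molecular formula is C4H10.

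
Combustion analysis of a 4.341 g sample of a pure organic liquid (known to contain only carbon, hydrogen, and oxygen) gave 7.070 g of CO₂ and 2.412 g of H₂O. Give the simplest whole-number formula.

mol C = 7.070 g CO₂ ÷ 44.009 g/mol = 0.16065 mol
mol H = 2 × 2.412 g H₂O ÷ 18.015 g/mol = 0.26778 mol
mass O = 4.341 − (1.9296 + 0.26992) = 2.1415 g → mol O = 2.1415 ÷ 15.999 = 0.13385 mol
Divide by the smallest (0.13385 mol): C 1.200, H 2.001, O 1.000
Multiplying each by 5 gives whole numbers: C 6.00, H 10.00, O 5.00

C6H10O5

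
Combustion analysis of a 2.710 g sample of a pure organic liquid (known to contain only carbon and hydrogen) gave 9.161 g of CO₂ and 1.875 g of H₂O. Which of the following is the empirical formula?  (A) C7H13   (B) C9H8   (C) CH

(C) CH

mol C = 9.161 g CO₂ ÷ 44.009 g/mol = 0.20816 mol
mol H = 2 × 1.875 g H₂O ÷ 18.015 g/mol = 0.20816 mol
Divide by the smallest (0.20816 mol): C 1.000, H 1.000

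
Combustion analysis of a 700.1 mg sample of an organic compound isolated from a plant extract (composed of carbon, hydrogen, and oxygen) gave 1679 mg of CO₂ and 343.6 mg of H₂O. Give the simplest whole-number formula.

C3H3O

mol C = 1.679 g CO₂ ÷ 44.009 g/mol = 0.038151 mol
mol H = 2 × 0.3436 g H₂O ÷ 18.015 g/mol = 0.038146 mol
mass O = 0.7001 − (0.45824 + 0.038451) = 0.20341 g → mol O = 0.20341 ÷ 15.999 = 0.012714 mol
Divide by the smallest (0.012714 mol): C 3.001, H 3.000, O 1.000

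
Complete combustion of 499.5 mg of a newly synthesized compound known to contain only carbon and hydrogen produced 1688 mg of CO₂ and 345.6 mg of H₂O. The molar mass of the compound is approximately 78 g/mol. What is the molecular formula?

C6H6

mol C = 1.688 g CO₂ ÷ 44.009 g/mol = 0.038356 mol
mol H = 2 × 0.3456 g H₂O ÷ 18.015 g/mol = 0.038368 mol
Divide by the smallest (0.038356 mol): C 1.000, H 1.000
Empirical formula: CH
Empirical-formula mass = 13.02 g/mol; 78 ÷ 13.02 ≈ 6, so the molecular formula is C6H6.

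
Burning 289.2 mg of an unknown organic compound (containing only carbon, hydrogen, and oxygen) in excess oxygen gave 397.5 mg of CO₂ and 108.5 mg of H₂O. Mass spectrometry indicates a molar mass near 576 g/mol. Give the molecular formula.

mol C = 0.3975 g CO₂ ÷ 44.009 g/mol = 0.0090322 mol
mol H = 2 × 0.1085 g H₂O ÷ 18.015 g/mol = 0.012046 mol
mass O = 0.2892 − (0.10849 + 0.012142) = 0.16857 g → mol O = 0.16857 ÷ 15.999 = 0.010536 mol
Divide by the smallest (0.0090322 mol): C 1.000, H 1.334, O 1.167
Multiplying each by 6 gives whole numbers: C 6.00, H 8.00, O 7.00
Empirical formula: C6H8O7
Empirical-formula mass = 192.12 g/mol; 576 ÷ 192.12 ≈ 3, so the molecular formula is C18H24O21.

C18H24O21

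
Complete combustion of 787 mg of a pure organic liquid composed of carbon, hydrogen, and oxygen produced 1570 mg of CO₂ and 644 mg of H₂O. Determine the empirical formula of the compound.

C2H4O

mol C = 1.57 g CO₂ ÷ 44.009 g/mol = 0.03567 mol
mol H = 2 × 0.644 g H₂O ÷ 18.015 g/mol = 0.07150 mol
mass O = 0.787 − (0.4285 + 0.07207) = 0.2864 g → mol O = 0.2864 ÷ 15.999 = 0.01790 mol
Divide by the smallest (0.01790 mol): C 1.993, H 3.993, O 1.000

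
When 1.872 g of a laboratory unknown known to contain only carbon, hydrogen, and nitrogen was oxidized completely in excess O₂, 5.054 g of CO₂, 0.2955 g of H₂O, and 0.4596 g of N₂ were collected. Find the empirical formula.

C7H2N2

mol C = 5.054 g CO₂ ÷ 44.009 g/mol = 0.11484 mol
mol H = 2 × 0.2955 g H₂O ÷ 18.015 g/mol = 0.032806 mol
mol N = 2 × 0.4596 g N₂ ÷ 28.014 g/mol = 0.032812 mol
Divide by the smallest (0.032806 mol): C 3.501, H 1.000, N 1.000
Multiplying each by 2 gives whole numbers: C 7.00, H 2.00, N 2.00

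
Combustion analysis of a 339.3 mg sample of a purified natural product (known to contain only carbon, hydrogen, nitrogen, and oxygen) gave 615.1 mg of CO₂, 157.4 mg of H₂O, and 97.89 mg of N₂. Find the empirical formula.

C4H5N2O

mol C = 0.6151 g CO₂ ÷ 44.009 g/mol = 0.013977 mol
mol H = 2 × 0.1574 g H₂O ÷ 18.015 g/mol = 0.017474 mol
mol N = 2 × 0.09789 g N₂ ÷ 28.014 g/mol = 0.0069886 mol
mass O = 0.3393 − (0.16787 + 0.017614 + 0.097890) = 0.055922 g → mol O = 0.055922 ÷ 15.999 = 0.0034953 mol
Divide by the smallest (0.0034953 mol): C 3.999, H 4.999, N 1.999, O 1.000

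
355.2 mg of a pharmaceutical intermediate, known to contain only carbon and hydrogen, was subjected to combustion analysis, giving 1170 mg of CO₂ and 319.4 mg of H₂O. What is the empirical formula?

C3H4

mol C = 1.170 g CO₂ ÷ 44.009 g/mol = 0.026585 mol
mol H = 2 × 0.3194 g H₂O ÷ 18.015 g/mol = 0.035459 mol
Divide by the smallest (0.026585 mol): C 1.000, H 1.334
Multiplying each by 3 gives whole numbers: C 3.00, H 4.00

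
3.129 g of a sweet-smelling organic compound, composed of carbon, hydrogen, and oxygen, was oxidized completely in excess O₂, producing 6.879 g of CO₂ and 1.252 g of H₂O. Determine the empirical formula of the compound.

C9H8O4

mol C = 6.879 g CO₂ ÷ 44.009 g/mol = 0.15631 mol
mol H = 2 × 1.252 g H₂O ÷ 18.015 g/mol = 0.13900 mol
mass O = 3.129 − (1.8774 + 0.14011) = 1.1115 g → mol O = 1.1115 ÷ 15.999 = 0.069471 mol
Divide by the smallest (0.069471 mol): C 2.250, H 2.001, O 1.000
Multiplying each by 4 gives whole numbers: C 9.00, H 8.00, O 4.00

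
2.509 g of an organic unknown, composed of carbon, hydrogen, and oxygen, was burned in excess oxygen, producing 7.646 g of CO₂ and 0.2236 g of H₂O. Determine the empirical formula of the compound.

mol C = 7.646 g CO₂ ÷ 44.009 g/mol = 0.17374 mol
mol H = 2 × 0.2236 g H₂O ÷ 18.015 g/mol = 0.024824 mol
mass O = 2.509 − (2.0868 + 0.025022) = 0.39722 g → mol O = 0.39722 ÷ 15.999 = 0.024828 mol
Divide by the smallest (0.024824 mol): C 6.999, H 1.000, O 1.000

C7HO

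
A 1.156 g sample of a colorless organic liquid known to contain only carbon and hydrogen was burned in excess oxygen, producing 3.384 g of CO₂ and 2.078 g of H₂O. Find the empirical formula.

mol C = 3.384 g CO₂ ÷ 44.009 g/mol = 0.076893 mol
mol H = 2 × 2.078 g H₂O ÷ 18.015 g/mol = 0.23070 mol
Divide by the smallest (0.076893 mol): C 1.000, H 3.000

CH3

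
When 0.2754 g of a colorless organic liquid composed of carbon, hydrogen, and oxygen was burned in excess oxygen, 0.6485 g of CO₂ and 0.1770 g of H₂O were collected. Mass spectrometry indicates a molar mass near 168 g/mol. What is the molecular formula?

C9H12O3

mol C = 0.6485 g CO₂ ÷ 44.009 g/mol = 0.014736 mol
mol H = 2 × 0.1770 g H₂O ÷ 18.015 g/mol = 0.019650 mol
mass O = 0.2754 − (0.17699 + 0.019807) = 0.078603 g → mol O = 0.078603 ÷ 15.999 = 0.0049130 mol
Divide by the smallest (0.0049130 mol): C 2.999, H 4.000, O 1.000
Empirical formula: C3H4O
Empirical-formula mass = 56.06 g/mol; 168 ÷ 56.06 ≈ 3, so the molecular formula is C9H12O3.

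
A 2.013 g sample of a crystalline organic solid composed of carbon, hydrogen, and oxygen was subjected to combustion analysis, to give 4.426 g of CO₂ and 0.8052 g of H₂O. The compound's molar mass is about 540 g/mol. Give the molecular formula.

C27H24O12

mol C = 4.426 g CO₂ ÷ 44.009 g/mol = 0.10057 mol
mol H = 2 × 0.8052 g H₂O ÷ 18.015 g/mol = 0.089392 mol
mass O = 2.013 − (1.2080 + 0.090107) = 0.71494 g → mol O = 0.71494 ÷ 15.999 = 0.044687 mol
Divide by the smallest (0.044687 mol): C 2.251, H 2.000, O 1.000
Multiplying each by 4 gives whole numbers: C 9.00, H 8.00, O 4.00
Empirical formula: C9H8O4
Empirical-formula mass = 180.16 g/mol; 540 ÷ 180.16 ≈ 3, so the molecular formula is C27H24O12.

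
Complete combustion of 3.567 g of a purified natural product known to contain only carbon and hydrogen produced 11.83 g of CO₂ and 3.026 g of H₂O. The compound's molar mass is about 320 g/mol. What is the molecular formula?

C24H30

mol C = 11.83 g CO₂ ÷ 44.009 g/mol = 0.26881 mol
mol H = 2 × 3.026 g H₂O ÷ 18.015 g/mol = 0.33594 mol
Divide by the smallest (0.26881 mol): C 1.000, H 1.250
Multiplying each by 4 gives whole numbers: C 4.00, H 5.00
Empirical formula: C4H5
Empirical-formula mass = 53.08 g/mol; 320 ÷ 53.08 ≈ 6, so the molecular formula is C24H30.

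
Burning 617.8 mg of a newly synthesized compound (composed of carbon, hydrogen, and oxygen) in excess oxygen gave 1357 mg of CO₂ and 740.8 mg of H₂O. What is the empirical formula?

mol C = 1.357 g CO₂ ÷ 44.009 g/mol = 0.030835 mol
mol H = 2 × 0.7408 g H₂O ÷ 18.015 g/mol = 0.082243 mol
mass O = 0.6178 − (0.37035 + 0.082901) = 0.16455 g → mol O = 0.16455 ÷ 15.999 = 0.010285 mol
Divide by the smallest (0.010285 mol): C 2.998, H 7.997, O 1.000

C3H8O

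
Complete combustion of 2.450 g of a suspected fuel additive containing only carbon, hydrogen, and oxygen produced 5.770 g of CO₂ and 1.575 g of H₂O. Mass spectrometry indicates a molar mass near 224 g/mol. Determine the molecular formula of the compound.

mol C = 5.770 g CO₂ ÷ 44.009 g/mol = 0.13111 mol
mol H = 2 × 1.575 g H₂O ÷ 18.015 g/mol = 0.17485 mol
mass O = 2.450 − (1.5748 + 0.17625) = 0.69899 g → mol O = 0.69899 ÷ 15.999 = 0.043690 mol
Divide by the smallest (0.043690 mol): C 3.001, H 4.002, O 1.000
Empirical formula: C3H4O
Empirical-formula mass = 56.06 g/mol; 224 ÷ 56.06 ≈ 4, so the molecular formula is C12H16O4.

C12H16O4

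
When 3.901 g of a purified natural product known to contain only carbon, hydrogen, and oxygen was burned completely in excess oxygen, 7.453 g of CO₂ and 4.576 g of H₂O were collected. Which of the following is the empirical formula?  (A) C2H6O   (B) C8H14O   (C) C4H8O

(A) C2H6O

mol C = 7.453 g CO₂ ÷ 44.009 g/mol = 0.16935 mol
mol H = 2 × 4.576 g H₂O ÷ 18.015 g/mol = 0.50802 mol
mass O = 3.901 − (2.0341 + 0.51209) = 1.3548 g → mol O = 1.3548 ÷ 15.999 = 0.084682 mol
Divide by the smallest (0.084682 mol): C 2.000, H 5.999, O 1.000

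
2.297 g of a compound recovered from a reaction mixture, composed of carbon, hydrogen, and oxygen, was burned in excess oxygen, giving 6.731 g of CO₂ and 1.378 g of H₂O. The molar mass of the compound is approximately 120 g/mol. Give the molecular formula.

mol C = 6.731 g CO₂ ÷ 44.009 g/mol = 0.15295 mol
mol H = 2 × 1.378 g H₂O ÷ 18.015 g/mol = 0.15298 mol
mass O = 2.297 − (1.8370 + 0.15421) = 0.30576 g → mol O = 0.30576 ÷ 15.999 = 0.019111 mol
Divide by the smallest (0.019111 mol): C 8.003, H 8.005, O 1.000
Empirical formula: C8H8O
Empirical-formula mass = 120.15 g/mol; 120 ÷ 120.15 ≈ 1, so the molecular formula is C8H8O.

C8H8O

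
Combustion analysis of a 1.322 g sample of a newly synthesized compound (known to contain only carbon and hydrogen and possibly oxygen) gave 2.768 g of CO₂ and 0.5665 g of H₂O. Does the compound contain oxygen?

yes

mol C = 2.768 g CO₂ ÷ 44.009 g/mol = 0.062896 mol
mol H = 2 × 0.5665 g H₂O ÷ 18.015 g/mol = 0.062892 mol
C and H account for only 0.81884 g of the 1.322 g sample; the remaining 0.50316 g must be oxygen.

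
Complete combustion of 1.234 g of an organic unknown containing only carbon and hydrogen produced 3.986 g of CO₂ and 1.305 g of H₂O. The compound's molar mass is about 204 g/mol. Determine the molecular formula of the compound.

mol C = 3.986 g CO₂ ÷ 44.009 g/mol = 0.090572 mol
mol H = 2 × 1.305 g H₂O ÷ 18.015 g/mol = 0.14488 mol
Divide by the smallest (0.090572 mol): C 1.000, H 1.600
Multiplying each by 5 gives whole numbers: C 5.00, H 8.00
Empirical formula: C5H8
Empirical-formula mass = 68.12 g/mol; 204 ÷ 68.12 ≈ 3, so the molecular formula is C15H24.

C15H24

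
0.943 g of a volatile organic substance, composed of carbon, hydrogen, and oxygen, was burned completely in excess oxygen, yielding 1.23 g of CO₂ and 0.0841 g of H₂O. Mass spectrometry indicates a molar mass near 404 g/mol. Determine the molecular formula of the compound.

C12H4O16

mol C = 1.23 g CO₂ ÷ 44.009 g/mol = 0.02795 mol
mol H = 2 × 0.0841 g H₂O ÷ 18.015 g/mol = 0.009337 mol
mass O = 0.943 − (0.3357 + 0.009411) = 0.5979 g → mol O = 0.5979 ÷ 15.999 = 0.03737 mol
Divide by the smallest (0.009337 mol): C 2.993, H 1.000, O 4.003
Empirical formula: C3HO4
Empirical-formula mass = 101.04 g/mol; 404 ÷ 101.04 ≈ 4, so the molecular formula is C12H4O16.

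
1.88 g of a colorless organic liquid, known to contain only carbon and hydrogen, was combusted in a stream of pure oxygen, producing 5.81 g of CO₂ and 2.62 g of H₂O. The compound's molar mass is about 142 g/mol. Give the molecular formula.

mol C = 5.81 g CO₂ ÷ 44.009 g/mol = 0.1320 mol
mol H = 2 × 2.62 g H₂O ÷ 18.015 g/mol = 0.2909 mol
Divide by the smallest (0.1320 mol): C 1.000, H 2.203
Multiplying each by 5 gives whole numbers: C 5.00, H 11.02
Empirical formula: C5H11
Empirical-formula mass = 71.14 g/mol; 142 ÷ 71.14 ≈ 2, so the molecular formula is C10H22.

C10H22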